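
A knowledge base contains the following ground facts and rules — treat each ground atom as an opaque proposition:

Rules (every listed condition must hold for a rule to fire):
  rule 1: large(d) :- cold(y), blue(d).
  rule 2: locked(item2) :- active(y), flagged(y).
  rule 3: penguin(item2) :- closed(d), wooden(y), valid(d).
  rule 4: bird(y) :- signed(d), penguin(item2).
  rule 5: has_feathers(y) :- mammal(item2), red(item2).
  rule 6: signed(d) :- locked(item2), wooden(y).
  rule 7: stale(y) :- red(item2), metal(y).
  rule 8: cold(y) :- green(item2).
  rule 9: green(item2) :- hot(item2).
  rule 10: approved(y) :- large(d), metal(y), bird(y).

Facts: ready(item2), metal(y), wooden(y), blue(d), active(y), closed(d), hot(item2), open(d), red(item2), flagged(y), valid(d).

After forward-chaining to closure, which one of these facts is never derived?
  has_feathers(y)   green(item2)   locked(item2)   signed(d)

has_feathers(y)

Round 1: rule 2 [locked(item2) :- active(y), flagged(y).]; rule 3 [penguin(item2) :- closed(d), wooden(y), valid(d).]; rule 7 [stale(y) :- red(item2), metal(y).]; rule 9 [green(item2) :- hot(item2).]. Adds locked(item2), penguin(item2), stale(y), green(item2).
Round 2: rule 6 [signed(d) :- locked(item2), wooden(y).]; rule 8 [cold(y) :- green(item2).]. Adds signed(d), cold(y).
Round 3: rule 1 [large(d) :- cold(y), blue(d).]; rule 4 [bird(y) :- signed(d), penguin(item2).]. Adds large(d), bird(y).
Round 4: rule 10 [approved(y) :- large(d), metal(y), bird(y).]. Adds approved(y).
Derived: signed(d) (round 2), green(item2) (round 1), locked(item2) (round 1). has_feathers(y) never appears in any round.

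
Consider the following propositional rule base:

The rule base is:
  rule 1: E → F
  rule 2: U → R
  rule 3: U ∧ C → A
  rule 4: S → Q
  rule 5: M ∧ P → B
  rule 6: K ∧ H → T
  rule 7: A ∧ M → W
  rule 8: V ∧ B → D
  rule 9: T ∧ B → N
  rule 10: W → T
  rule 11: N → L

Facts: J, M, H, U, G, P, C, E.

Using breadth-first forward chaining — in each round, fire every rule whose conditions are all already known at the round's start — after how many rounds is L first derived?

[1] rule 1 [E → F]; rule 2 [U → R]; rule 3 [U ∧ C → A]; rule 5 [M ∧ P → B]. ⇒ new: F, R, A, B.
[2] rule 7 [A ∧ M → W]. ⇒ new: W.
[3] rule 10 [W → T]. ⇒ new: T.
[4] rule 9 [T ∧ B → N]. ⇒ new: N.
[5] rule 11 [N → L]. ⇒ new: L.
L first appears in round 5.

5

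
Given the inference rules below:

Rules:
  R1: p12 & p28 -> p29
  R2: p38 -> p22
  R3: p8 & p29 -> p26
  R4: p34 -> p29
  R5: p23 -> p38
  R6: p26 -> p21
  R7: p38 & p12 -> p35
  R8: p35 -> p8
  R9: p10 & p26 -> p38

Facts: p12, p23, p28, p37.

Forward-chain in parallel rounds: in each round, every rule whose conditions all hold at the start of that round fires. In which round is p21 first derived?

5

[1] R1 [p12 & p28 -> p29]; R5 [p23 -> p38]. ⇒ new: p29, p38.
[2] R2 [p38 -> p22]; R7 [p38 & p12 -> p35]. ⇒ new: p22, p35.
[3] R8 [p35 -> p8]. ⇒ new: p8.
[4] R3 [p8 & p29 -> p26]. ⇒ new: p26.
[5] R6 [p26 -> p21]. ⇒ new: p21.
p21 first appears in round 5.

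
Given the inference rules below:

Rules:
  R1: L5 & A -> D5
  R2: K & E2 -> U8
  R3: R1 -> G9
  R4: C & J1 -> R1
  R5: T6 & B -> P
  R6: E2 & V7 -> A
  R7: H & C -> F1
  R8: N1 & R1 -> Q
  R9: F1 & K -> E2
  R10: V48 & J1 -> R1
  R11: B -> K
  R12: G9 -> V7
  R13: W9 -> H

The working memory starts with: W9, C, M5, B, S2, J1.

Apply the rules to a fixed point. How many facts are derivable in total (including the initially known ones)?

Round 1: R4 [C & J1 -> R1]; R11 [B -> K]; R13 [W9 -> H]. New: R1, K, H.
Round 2: R3 [R1 -> G9]; R7 [H & C -> F1]. New: G9, F1.
Round 3: R9 [F1 & K -> E2]; R12 [G9 -> V7]. New: E2, V7.
Round 4: R2 [K & E2 -> U8]; R6 [E2 & V7 -> A]. New: U8, A.
Closure: {A, B, C, E2, F1, G9, H, J1, K, M5, R1, S2, U8, V7, W9} — 15 facts.

15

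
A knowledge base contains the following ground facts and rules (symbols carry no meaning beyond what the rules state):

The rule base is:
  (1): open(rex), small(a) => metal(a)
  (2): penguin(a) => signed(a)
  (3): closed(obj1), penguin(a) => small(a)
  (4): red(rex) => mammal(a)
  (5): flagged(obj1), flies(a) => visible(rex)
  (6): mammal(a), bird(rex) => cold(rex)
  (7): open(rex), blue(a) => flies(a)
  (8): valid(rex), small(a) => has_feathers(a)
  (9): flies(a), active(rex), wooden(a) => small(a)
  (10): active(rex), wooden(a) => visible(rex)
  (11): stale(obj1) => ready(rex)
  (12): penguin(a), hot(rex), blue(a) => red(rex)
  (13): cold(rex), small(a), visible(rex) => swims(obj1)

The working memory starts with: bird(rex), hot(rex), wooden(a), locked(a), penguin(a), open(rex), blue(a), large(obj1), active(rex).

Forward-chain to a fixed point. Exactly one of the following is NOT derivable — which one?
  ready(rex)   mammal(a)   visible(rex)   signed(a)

ready(rex)

Round 1: (2) [penguin(a) => signed(a)]; (7) [open(rex), blue(a) => flies(a)]; (10) [active(rex), wooden(a) => visible(rex)]; (12) [penguin(a), hot(rex), blue(a) => red(rex)]. New: signed(a), flies(a), visible(rex), red(rex).
Round 2: (4) [red(rex) => mammal(a)]; (9) [flies(a), active(rex), wooden(a) => small(a)]. New: mammal(a), small(a).
Round 3: (1) [open(rex), small(a) => metal(a)]; (6) [mammal(a), bird(rex) => cold(rex)]. New: metal(a), cold(rex).
Round 4: (13) [cold(rex), small(a), visible(rex) => swims(obj1)]. New: swims(obj1).
Derived: visible(rex) (round 1), signed(a) (round 1), mammal(a) (round 2). ready(rex) never appears in any round.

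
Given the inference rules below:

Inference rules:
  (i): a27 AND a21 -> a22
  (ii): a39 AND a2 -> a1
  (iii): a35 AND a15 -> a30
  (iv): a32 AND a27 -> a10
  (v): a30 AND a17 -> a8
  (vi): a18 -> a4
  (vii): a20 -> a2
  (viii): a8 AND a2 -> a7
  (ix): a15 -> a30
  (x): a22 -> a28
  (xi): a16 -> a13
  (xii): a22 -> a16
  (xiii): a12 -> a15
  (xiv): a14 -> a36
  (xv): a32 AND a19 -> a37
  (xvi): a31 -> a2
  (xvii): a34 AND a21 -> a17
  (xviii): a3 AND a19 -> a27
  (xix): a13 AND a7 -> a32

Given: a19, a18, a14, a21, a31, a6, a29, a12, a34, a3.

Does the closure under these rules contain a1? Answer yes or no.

no

Round 1 fires (vi), (xiii), (xiv), (xvi), (xvii), (xviii), giving a4, a15, a36, a2, a17, a27.
Round 2 fires (i), (ix), giving a22, a30.
Round 3 fires (v), (x), (xii), giving a8, a28, a16.
Round 4 fires (viii), (xi), giving a7, a13.
Round 5 fires (xix), giving a32.
Round 6 fires (iv), (xv), giving a10, a37.
Fixed point reached. a1 is concluded only by (ii); (ii) needs a39 (never derived).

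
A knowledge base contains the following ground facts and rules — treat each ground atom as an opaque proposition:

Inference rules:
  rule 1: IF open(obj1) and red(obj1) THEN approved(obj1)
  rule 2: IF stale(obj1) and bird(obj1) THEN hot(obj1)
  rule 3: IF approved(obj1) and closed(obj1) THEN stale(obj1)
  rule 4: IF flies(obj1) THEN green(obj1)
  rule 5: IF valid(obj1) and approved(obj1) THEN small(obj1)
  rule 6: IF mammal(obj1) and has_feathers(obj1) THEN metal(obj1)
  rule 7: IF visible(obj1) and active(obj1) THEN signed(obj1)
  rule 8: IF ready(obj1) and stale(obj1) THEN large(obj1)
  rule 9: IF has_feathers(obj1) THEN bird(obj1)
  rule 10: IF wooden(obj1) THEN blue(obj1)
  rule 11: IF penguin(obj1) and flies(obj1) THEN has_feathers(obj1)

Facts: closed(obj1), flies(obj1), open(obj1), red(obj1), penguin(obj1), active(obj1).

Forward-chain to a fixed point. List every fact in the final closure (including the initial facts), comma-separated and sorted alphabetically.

active(obj1), approved(obj1), bird(obj1), closed(obj1), flies(obj1), green(obj1), has_feathers(obj1), hot(obj1), open(obj1), penguin(obj1), red(obj1), stale(obj1)

Round 1: rule 1 [IF open(obj1) and red(obj1) THEN approved(obj1)]; rule 4 [IF flies(obj1) THEN green(obj1)]; rule 11 [IF penguin(obj1) and flies(obj1) THEN has_feathers(obj1)]. New: approved(obj1), green(obj1), has_feathers(obj1).
Round 2: rule 3 [IF approved(obj1) and closed(obj1) THEN stale(obj1)]; rule 9 [IF has_feathers(obj1) THEN bird(obj1)]. New: stale(obj1), bird(obj1).
Round 3: rule 2 [IF stale(obj1) and bird(obj1) THEN hot(obj1)]. New: hot(obj1).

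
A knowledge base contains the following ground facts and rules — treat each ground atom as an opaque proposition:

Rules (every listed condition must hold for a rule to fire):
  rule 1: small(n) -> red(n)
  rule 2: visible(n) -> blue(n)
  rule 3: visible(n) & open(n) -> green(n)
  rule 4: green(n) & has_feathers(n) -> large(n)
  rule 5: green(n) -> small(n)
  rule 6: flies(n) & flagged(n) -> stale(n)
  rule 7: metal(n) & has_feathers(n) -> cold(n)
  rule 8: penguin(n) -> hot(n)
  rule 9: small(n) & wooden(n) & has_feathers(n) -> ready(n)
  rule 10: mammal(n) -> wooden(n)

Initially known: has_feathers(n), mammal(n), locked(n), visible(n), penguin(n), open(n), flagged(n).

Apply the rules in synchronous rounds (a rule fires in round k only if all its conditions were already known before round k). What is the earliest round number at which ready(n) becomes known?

Round 1 — rule 2, rule 3, rule 8, rule 10, derive blue(n), green(n), hot(n), wooden(n).
Round 2 — rule 4, rule 5, derive large(n), small(n).
Round 3 — rule 1, rule 9, derive red(n), ready(n).
ready(n) first appears in round 3.

3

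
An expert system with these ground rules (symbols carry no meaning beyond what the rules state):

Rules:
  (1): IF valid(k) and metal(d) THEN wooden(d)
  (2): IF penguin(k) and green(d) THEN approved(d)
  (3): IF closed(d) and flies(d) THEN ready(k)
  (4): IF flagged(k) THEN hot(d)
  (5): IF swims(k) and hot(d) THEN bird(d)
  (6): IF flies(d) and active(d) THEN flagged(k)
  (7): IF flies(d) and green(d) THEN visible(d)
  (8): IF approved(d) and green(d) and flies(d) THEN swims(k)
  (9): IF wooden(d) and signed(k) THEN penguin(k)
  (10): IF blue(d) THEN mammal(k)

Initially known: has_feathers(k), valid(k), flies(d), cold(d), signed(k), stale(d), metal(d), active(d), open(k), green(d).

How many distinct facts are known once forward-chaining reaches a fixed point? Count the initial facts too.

Round 1: (1) [IF valid(k) and metal(d) THEN wooden(d)]; (6) [IF flies(d) and active(d) THEN flagged(k)]; (7) [IF flies(d) and green(d) THEN visible(d)]. Adds wooden(d), flagged(k), visible(d).
Round 2: (4) [IF flagged(k) THEN hot(d)]; (9) [IF wooden(d) and signed(k) THEN penguin(k)]. Adds hot(d), penguin(k).
Round 3: (2) [IF penguin(k) and green(d) THEN approved(d)]. Adds approved(d).
Round 4: (8) [IF approved(d) and green(d) and flies(d) THEN swims(k)]. Adds swims(k).
Round 5: (5) [IF swims(k) and hot(d) THEN bird(d)]. Adds bird(d).
Closure: {active(d), approved(d), bird(d), cold(d), flagged(k), flies(d), green(d), has_feathers(k), hot(d), metal(d), open(k), penguin(k), signed(k), stale(d), swims(k), valid(k), visible(d), wooden(d)} — 18 facts.

18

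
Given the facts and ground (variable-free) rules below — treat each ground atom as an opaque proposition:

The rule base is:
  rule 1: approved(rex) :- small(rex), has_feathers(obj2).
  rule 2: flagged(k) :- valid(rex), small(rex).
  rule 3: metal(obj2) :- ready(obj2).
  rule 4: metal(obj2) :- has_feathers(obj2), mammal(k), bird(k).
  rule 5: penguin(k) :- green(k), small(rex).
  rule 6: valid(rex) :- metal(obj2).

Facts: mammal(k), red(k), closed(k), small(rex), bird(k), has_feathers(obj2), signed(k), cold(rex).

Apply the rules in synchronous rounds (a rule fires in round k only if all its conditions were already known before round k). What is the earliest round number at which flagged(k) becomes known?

3

Round 1: rule 1 [approved(rex) :- small(rex), has_feathers(obj2).]; rule 4 [metal(obj2) :- has_feathers(obj2), mammal(k), bird(k).]. Adds approved(rex), metal(obj2).
Round 2: rule 6 [valid(rex) :- metal(obj2).]. Adds valid(rex).
Round 3: rule 2 [flagged(k) :- valid(rex), small(rex).]. Adds flagged(k).
flagged(k) first appears in round 3.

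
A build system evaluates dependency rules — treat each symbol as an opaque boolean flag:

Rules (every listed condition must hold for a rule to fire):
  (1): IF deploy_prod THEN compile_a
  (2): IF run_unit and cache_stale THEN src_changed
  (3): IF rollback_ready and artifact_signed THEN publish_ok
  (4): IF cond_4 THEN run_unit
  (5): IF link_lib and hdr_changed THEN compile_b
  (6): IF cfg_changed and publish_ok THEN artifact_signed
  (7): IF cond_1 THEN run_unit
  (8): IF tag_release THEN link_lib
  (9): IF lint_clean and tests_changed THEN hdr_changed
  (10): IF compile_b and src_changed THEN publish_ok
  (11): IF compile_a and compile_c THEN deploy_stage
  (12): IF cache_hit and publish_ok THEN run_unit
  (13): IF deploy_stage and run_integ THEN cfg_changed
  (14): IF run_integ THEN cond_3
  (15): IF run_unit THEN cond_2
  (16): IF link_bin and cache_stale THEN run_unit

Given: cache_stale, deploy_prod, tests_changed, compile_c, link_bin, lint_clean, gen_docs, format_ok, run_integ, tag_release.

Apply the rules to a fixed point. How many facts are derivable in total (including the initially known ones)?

22

Round 1 — (1), (8), (9), (14), (16), derive compile_a, link_lib, hdr_changed, cond_3, run_unit.
Round 2 — (2), (5), (11), (15), derive src_changed, compile_b, deploy_stage, cond_2.
Round 3 — (10), (13), derive publish_ok, cfg_changed.
Round 4 — (6), derive artifact_signed.
Closure: {artifact_signed, cache_stale, cfg_changed, compile_a, compile_b, compile_c, cond_2, cond_3, deploy_prod, deploy_stage, format_ok, gen_docs, hdr_changed, link_bin, link_lib, lint_clean, publish_ok, run_integ, run_unit, src_changed, tag_release, tests_changed} — 22 facts.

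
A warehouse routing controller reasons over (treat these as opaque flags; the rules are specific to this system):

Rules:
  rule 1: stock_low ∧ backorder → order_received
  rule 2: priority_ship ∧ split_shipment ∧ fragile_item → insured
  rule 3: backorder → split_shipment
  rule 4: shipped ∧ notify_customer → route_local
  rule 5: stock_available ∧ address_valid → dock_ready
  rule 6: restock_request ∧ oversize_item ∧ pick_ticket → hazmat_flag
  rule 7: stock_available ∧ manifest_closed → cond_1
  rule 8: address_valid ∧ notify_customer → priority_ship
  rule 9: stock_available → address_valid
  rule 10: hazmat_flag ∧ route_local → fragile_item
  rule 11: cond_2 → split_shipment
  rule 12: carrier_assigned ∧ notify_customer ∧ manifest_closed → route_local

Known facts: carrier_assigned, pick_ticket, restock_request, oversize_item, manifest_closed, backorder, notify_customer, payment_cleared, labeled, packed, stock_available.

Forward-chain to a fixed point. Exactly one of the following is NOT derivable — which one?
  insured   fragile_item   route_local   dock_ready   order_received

order_received

Round 1: rule 3 [backorder → split_shipment]; rule 6 [restock_request ∧ oversize_item ∧ pick_ticket → hazmat_flag]; rule 7 [stock_available ∧ manifest_closed → cond_1]; rule 9 [stock_available → address_valid]; rule 12 [carrier_assigned ∧ notify_customer ∧ manifest_closed → route_local]. Adds split_shipment, hazmat_flag, cond_1, address_valid, route_local.
Round 2: rule 5 [stock_available ∧ address_valid → dock_ready]; rule 8 [address_valid ∧ notify_customer → priority_ship]; rule 10 [hazmat_flag ∧ route_local → fragile_item]. Adds dock_ready, priority_ship, fragile_item.
Round 3: rule 2 [priority_ship ∧ split_shipment ∧ fragile_item → insured]. Adds insured.
Derived: route_local (round 1), insured (round 3), fragile_item (round 2), dock_ready (round 2). order_received never appears in any round.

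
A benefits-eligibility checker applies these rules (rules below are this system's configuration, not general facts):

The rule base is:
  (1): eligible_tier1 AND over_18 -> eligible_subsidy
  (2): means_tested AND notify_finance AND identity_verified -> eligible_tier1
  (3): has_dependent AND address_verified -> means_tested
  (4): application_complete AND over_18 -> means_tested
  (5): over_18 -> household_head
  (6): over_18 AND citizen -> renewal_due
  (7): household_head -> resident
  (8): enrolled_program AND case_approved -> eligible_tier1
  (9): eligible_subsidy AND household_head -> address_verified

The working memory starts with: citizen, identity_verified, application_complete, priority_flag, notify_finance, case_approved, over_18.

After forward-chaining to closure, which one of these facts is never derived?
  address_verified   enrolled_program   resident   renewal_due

Round 1: (4) [application_complete AND over_18 -> means_tested]; (5) [over_18 -> household_head]; (6) [over_18 AND citizen -> renewal_due]. Adds means_tested, household_head, renewal_due.
Round 2: (2) [means_tested AND notify_finance AND identity_verified -> eligible_tier1]; (7) [household_head -> resident]. Adds eligible_tier1, resident.
Round 3: (1) [eligible_tier1 AND over_18 -> eligible_subsidy]. Adds eligible_subsidy.
Round 4: (9) [eligible_subsidy AND household_head -> address_verified]. Adds address_verified.
Derived: resident (round 2), renewal_due (round 1), address_verified (round 4). enrolled_program never appears in any round.

enrolled_program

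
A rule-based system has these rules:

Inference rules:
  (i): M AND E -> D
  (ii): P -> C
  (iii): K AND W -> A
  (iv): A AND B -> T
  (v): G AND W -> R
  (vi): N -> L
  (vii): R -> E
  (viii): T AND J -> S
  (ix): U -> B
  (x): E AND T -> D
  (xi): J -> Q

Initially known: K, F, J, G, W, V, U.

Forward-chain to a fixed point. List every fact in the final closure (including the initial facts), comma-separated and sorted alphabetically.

A, B, D, E, F, G, J, K, Q, R, S, T, U, V, W

Round 1 fires (iii), (v), (ix), (xi), giving A, R, B, Q.
Round 2 fires (iv), (vii), giving T, E.
Round 3 fires (viii), (x), giving S, D.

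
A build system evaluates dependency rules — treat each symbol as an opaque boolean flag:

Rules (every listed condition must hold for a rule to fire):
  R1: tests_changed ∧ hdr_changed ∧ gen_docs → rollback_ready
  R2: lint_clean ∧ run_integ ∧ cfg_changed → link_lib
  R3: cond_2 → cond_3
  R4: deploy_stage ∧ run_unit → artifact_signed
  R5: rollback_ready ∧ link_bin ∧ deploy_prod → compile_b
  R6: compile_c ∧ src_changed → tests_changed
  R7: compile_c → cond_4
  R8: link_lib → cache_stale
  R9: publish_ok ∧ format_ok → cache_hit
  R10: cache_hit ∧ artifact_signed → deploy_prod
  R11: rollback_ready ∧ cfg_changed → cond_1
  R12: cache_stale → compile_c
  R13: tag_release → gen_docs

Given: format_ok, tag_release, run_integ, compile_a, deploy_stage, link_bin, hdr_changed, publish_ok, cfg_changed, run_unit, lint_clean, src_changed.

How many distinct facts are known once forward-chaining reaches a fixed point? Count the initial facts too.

24

Round 1 — R2, R4, R9, R13, derive link_lib, artifact_signed, cache_hit, gen_docs.
Round 2 — R8, R10, derive cache_stale, deploy_prod.
Round 3 — R12, derive compile_c.
Round 4 — R6, R7, derive tests_changed, cond_4.
Round 5 — R1, derive rollback_ready.
Round 6 — R5, R11, derive compile_b, cond_1.
Closure: {artifact_signed, cache_hit, cache_stale, cfg_changed, compile_a, compile_b, compile_c, cond_1, cond_4, deploy_prod, deploy_stage, format_ok, gen_docs, hdr_changed, link_bin, link_lib, lint_clean, publish_ok, rollback_ready, run_integ, run_unit, src_changed, tag_release, tests_changed} — 24 facts.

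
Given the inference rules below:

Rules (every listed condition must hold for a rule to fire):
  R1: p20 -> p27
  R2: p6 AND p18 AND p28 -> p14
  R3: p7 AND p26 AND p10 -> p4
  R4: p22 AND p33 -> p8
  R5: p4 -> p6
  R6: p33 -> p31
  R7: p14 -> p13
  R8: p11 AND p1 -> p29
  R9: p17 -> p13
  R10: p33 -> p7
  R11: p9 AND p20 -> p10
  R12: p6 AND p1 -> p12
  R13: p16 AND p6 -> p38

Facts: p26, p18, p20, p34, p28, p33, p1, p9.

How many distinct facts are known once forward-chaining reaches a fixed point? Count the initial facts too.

Round 1: R1 [p20 -> p27]; R6 [p33 -> p31]; R10 [p33 -> p7]; R11 [p9 AND p20 -> p10]. New: p27, p31, p7, p10.
Round 2: R3 [p7 AND p26 AND p10 -> p4]. New: p4.
Round 3: R5 [p4 -> p6]. New: p6.
Round 4: R2 [p6 AND p18 AND p28 -> p14]; R12 [p6 AND p1 -> p12]. New: p14, p12.
Round 5: R7 [p14 -> p13]. New: p13.
Closure: {p1, p10, p12, p13, p14, p18, p20, p26, p27, p28, p31, p33, p34, p4, p6, p7, p9} — 17 facts.

17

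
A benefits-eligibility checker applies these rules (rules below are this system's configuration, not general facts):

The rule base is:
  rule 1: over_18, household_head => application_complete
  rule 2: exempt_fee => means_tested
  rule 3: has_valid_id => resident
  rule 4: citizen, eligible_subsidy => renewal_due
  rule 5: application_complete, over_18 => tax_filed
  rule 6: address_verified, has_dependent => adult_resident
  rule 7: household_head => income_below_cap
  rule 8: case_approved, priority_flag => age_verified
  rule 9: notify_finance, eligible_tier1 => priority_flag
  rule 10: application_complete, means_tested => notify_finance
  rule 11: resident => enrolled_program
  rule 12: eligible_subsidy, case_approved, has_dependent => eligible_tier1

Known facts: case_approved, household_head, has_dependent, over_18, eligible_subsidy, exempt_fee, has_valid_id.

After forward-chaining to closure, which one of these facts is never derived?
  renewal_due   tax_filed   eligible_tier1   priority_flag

Round 1: rule 1 [over_18, household_head => application_complete]; rule 2 [exempt_fee => means_tested]; rule 3 [has_valid_id => resident]; rule 7 [household_head => income_below_cap]; rule 12 [eligible_subsidy, case_approved, has_dependent => eligible_tier1]. New: application_complete, means_tested, resident, income_below_cap, eligible_tier1.
Round 2: rule 5 [application_complete, over_18 => tax_filed]; rule 10 [application_complete, means_tested => notify_finance]; rule 11 [resident => enrolled_program]. New: tax_filed, notify_finance, enrolled_program.
Round 3: rule 9 [notify_finance, eligible_tier1 => priority_flag]. New: priority_flag.
Round 4: rule 8 [case_approved, priority_flag => age_verified]. New: age_verified.
Derived: priority_flag (round 3), tax_filed (round 2), eligible_tier1 (round 1). renewal_due never appears in any round.

renewal_due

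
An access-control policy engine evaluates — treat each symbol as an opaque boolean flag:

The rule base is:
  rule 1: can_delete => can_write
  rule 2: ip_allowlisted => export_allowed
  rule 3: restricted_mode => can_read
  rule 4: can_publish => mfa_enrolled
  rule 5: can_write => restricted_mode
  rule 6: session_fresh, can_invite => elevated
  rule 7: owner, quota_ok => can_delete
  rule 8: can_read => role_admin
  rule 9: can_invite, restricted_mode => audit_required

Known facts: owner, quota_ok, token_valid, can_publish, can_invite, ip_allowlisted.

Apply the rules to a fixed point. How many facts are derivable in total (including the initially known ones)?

Round 1 fires rule 2, rule 4, rule 7, giving export_allowed, mfa_enrolled, can_delete.
Round 2 fires rule 1, giving can_write.
Round 3 fires rule 5, giving restricted_mode.
Round 4 fires rule 3, rule 9, giving can_read, audit_required.
Round 5 fires rule 8, giving role_admin.
Closure: {audit_required, can_delete, can_invite, can_publish, can_read, can_write, export_allowed, ip_allowlisted, mfa_enrolled, owner, quota_ok, restricted_mode, role_admin, token_valid} — 14 facts.

14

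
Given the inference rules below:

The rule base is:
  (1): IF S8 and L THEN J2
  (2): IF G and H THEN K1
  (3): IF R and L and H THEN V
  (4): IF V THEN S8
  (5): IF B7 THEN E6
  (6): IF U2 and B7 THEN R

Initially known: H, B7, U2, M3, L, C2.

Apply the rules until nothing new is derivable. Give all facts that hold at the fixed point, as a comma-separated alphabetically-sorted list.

Round 1 fires (5), (6), giving E6, R.
Round 2 fires (3), giving V.
Round 3 fires (4), giving S8.
Round 4 fires (1), giving J2.

B7, C2, E6, H, J2, L, M3, R, S8, U2, V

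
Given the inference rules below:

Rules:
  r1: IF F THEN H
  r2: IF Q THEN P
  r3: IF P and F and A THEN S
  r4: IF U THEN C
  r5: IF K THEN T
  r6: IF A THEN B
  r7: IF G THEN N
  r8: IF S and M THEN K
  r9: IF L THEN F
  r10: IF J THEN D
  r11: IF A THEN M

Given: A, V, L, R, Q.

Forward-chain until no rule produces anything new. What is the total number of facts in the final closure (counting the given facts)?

[1] r2 [IF Q THEN P]; r6 [IF A THEN B]; r9 [IF L THEN F]; r11 [IF A THEN M]. ⇒ new: P, B, F, M.
[2] r1 [IF F THEN H]; r3 [IF P and F and A THEN S]. ⇒ new: H, S.
[3] r8 [IF S and M THEN K]. ⇒ new: K.
[4] r5 [IF K THEN T]. ⇒ new: T.
Closure: {A, B, F, H, K, L, M, P, Q, R, S, T, V} — 13 facts.

13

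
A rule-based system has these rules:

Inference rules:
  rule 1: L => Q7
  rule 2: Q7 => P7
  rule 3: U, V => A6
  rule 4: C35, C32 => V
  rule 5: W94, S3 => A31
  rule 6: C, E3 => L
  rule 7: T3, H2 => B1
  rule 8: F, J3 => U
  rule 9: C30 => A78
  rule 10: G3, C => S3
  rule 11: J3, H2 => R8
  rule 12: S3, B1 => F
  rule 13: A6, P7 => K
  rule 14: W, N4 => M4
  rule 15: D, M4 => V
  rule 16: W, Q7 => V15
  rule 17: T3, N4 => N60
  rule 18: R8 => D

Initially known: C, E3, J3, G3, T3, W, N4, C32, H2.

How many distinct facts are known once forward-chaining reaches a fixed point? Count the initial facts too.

Round 1: rule 6 [C, E3 => L]; rule 7 [T3, H2 => B1]; rule 10 [G3, C => S3]; rule 11 [J3, H2 => R8]; rule 14 [W, N4 => M4]; rule 17 [T3, N4 => N60]. New: L, B1, S3, R8, M4, N60.
Round 2: rule 1 [L => Q7]; rule 12 [S3, B1 => F]; rule 18 [R8 => D]. New: Q7, F, D.
Round 3: rule 2 [Q7 => P7]; rule 8 [F, J3 => U]; rule 15 [D, M4 => V]; rule 16 [W, Q7 => V15]. New: P7, U, V, V15.
Round 4: rule 3 [U, V => A6]. New: A6.
Round 5: rule 13 [A6, P7 => K]. New: K.
Closure: {A6, B1, C, C32, D, E3, F, G3, H2, J3, K, L, M4, N4, N60, P7, Q7, R8, S3, T3, U, V, V15, W} — 24 facts.

24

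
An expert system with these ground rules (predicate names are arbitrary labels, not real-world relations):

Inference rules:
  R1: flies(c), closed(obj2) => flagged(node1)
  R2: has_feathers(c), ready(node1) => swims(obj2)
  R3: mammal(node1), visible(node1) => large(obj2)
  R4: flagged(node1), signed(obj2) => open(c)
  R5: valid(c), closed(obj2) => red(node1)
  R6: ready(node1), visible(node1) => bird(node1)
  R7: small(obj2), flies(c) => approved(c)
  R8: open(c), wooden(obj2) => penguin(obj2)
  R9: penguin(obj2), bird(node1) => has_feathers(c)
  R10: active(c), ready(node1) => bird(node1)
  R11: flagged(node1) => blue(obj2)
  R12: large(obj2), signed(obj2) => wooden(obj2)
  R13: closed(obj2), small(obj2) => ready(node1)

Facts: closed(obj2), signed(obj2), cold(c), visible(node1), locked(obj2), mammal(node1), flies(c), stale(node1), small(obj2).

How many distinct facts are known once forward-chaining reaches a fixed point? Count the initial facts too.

Round 1: R1 [flies(c), closed(obj2) => flagged(node1)]; R3 [mammal(node1), visible(node1) => large(obj2)]; R7 [small(obj2), flies(c) => approved(c)]; R13 [closed(obj2), small(obj2) => ready(node1)]. New: flagged(node1), large(obj2), approved(c), ready(node1).
Round 2: R4 [flagged(node1), signed(obj2) => open(c)]; R6 [ready(node1), visible(node1) => bird(node1)]; R11 [flagged(node1) => blue(obj2)]; R12 [large(obj2), signed(obj2) => wooden(obj2)]. New: open(c), bird(node1), blue(obj2), wooden(obj2).
Round 3: R8 [open(c), wooden(obj2) => penguin(obj2)]. New: penguin(obj2).
Round 4: R9 [penguin(obj2), bird(node1) => has_feathers(c)]. New: has_feathers(c).
Round 5: R2 [has_feathers(c), ready(node1) => swims(obj2)]. New: swims(obj2).
Closure: {approved(c), bird(node1), blue(obj2), closed(obj2), cold(c), flagged(node1), flies(c), has_feathers(c), large(obj2), locked(obj2), mammal(node1), open(c), penguin(obj2), ready(node1), signed(obj2), small(obj2), stale(node1), swims(obj2), visible(node1), wooden(obj2)} — 20 facts.

20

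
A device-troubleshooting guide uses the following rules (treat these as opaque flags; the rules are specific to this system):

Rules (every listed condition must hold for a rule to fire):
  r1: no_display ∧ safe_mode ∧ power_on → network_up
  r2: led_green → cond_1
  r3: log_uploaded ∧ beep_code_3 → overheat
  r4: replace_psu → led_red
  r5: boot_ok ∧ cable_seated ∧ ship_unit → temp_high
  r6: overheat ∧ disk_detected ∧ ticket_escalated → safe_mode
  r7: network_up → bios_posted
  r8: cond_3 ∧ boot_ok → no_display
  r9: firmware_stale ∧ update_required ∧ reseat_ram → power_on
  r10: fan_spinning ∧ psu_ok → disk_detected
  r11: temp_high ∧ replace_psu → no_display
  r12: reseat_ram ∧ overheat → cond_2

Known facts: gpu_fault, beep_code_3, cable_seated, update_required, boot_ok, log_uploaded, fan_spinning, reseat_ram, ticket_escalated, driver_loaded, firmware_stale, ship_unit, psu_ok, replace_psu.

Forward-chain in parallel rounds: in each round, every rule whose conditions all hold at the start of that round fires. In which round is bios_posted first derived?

4

Round 1 — r3, r4, r5, r9, r10, derive overheat, led_red, temp_high, power_on, disk_detected.
Round 2 — r6, r11, r12, derive safe_mode, no_display, cond_2.
Round 3 — r1, derive network_up.
Round 4 — r7, derive bios_posted.
bios_posted first appears in round 4.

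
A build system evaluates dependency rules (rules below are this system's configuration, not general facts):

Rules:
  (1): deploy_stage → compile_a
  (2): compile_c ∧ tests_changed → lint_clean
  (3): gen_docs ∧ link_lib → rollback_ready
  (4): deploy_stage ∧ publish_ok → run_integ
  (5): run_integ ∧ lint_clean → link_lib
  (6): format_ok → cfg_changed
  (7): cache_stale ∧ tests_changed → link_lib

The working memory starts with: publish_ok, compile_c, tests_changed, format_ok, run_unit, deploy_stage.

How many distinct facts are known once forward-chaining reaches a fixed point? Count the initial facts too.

11

Round 1 fires (1), (2), (4), (6), giving compile_a, lint_clean, run_integ, cfg_changed.
Round 2 fires (5), giving link_lib.
Closure: {cfg_changed, compile_a, compile_c, deploy_stage, format_ok, link_lib, lint_clean, publish_ok, run_integ, run_unit, tests_changed} — 11 facts.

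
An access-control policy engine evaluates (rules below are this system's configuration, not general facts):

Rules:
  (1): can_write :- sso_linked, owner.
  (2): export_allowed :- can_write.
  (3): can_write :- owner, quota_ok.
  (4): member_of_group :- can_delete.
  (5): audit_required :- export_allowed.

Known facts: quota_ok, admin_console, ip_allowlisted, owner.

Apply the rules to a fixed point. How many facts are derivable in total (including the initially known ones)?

Round 1: (3) [can_write :- owner, quota_ok.]. New: can_write.
Round 2: (2) [export_allowed :- can_write.]. New: export_allowed.
Round 3: (5) [audit_required :- export_allowed.]. New: audit_required.
Closure: {admin_console, audit_required, can_write, export_allowed, ip_allowlisted, owner, quota_ok} — 7 facts.

7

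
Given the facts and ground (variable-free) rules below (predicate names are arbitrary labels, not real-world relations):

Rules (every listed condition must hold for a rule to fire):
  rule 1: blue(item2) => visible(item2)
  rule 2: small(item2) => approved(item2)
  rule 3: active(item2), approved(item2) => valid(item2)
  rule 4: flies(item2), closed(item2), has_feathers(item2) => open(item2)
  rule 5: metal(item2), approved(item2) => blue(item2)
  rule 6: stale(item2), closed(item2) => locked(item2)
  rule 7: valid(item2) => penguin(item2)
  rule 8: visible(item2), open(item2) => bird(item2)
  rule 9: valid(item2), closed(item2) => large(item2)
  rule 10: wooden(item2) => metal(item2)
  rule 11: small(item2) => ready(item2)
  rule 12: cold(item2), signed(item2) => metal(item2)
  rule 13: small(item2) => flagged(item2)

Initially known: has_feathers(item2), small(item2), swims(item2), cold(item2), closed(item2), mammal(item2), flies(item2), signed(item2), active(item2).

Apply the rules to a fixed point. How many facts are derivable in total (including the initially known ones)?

Round 1 fires rule 2, rule 4, rule 11, rule 12, rule 13, giving approved(item2), open(item2), ready(item2), metal(item2), flagged(item2).
Round 2 fires rule 3, rule 5, giving valid(item2), blue(item2).
Round 3 fires rule 1, rule 7, rule 9, giving visible(item2), penguin(item2), large(item2).
Round 4 fires rule 8, giving bird(item2).
Closure: {active(item2), approved(item2), bird(item2), blue(item2), closed(item2), cold(item2), flagged(item2), flies(item2), has_feathers(item2), large(item2), mammal(item2), metal(item2), open(item2), penguin(item2), ready(item2), signed(item2), small(item2), swims(item2), valid(item2), visible(item2)} — 20 facts.

20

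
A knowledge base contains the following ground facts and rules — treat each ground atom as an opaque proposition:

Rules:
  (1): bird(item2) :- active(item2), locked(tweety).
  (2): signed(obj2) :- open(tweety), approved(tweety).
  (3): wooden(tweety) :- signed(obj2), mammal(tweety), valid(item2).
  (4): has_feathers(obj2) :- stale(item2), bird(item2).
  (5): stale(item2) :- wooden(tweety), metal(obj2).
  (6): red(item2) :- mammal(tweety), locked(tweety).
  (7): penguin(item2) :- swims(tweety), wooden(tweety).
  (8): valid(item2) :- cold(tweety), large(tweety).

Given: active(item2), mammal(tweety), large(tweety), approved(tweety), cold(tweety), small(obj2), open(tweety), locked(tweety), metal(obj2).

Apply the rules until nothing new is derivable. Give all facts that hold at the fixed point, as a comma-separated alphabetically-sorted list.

Round 1 — (1), (2), (6), (8), derive bird(item2), signed(obj2), red(item2), valid(item2).
Round 2 — (3), derive wooden(tweety).
Round 3 — (5), derive stale(item2).
Round 4 — (4), derive has_feathers(obj2).

active(item2), approved(tweety), bird(item2), cold(tweety), has_feathers(obj2), large(tweety), locked(tweety), mammal(tweety), metal(obj2), open(tweety), red(item2), signed(obj2), small(obj2), stale(item2), valid(item2), wooden(tweety)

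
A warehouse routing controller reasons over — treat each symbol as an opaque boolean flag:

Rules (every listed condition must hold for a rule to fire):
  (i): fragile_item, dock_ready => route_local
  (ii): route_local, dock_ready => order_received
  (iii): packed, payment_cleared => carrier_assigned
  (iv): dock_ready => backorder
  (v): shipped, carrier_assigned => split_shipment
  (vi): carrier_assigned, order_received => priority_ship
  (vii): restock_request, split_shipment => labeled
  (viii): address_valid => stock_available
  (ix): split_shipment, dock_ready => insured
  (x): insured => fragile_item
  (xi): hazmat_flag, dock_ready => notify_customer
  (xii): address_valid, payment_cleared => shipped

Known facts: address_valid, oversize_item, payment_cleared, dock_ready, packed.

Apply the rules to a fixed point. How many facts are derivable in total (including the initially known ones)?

15

Round 1 — (iii), (iv), (viii), (xii), derive carrier_assigned, backorder, stock_available, shipped.
Round 2 — (v), derive split_shipment.
Round 3 — (ix), derive insured.
Round 4 — (x), derive fragile_item.
Round 5 — (i), derive route_local.
Round 6 — (ii), derive order_received.
Round 7 — (vi), derive priority_ship.
Closure: {address_valid, backorder, carrier_assigned, dock_ready, fragile_item, insured, order_received, oversize_item, packed, payment_cleared, priority_ship, route_local, shipped, split_shipment, stock_available} — 15 facts.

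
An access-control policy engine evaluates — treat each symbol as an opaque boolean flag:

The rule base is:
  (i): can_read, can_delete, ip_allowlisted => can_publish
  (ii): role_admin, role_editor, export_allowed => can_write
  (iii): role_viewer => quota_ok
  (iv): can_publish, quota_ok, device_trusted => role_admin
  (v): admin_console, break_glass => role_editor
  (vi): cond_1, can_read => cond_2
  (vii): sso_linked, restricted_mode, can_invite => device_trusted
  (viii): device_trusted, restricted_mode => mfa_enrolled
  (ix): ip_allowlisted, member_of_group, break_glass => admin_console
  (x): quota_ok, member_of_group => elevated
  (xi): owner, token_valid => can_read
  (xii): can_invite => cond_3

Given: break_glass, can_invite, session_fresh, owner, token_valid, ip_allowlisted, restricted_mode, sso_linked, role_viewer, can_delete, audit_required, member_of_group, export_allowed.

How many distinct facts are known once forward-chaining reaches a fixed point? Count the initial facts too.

[1] (iii) [role_viewer => quota_ok]; (vii) [sso_linked, restricted_mode, can_invite => device_trusted]; (ix) [ip_allowlisted, member_of_group, break_glass => admin_console]; (xi) [owner, token_valid => can_read]; (xii) [can_invite => cond_3]. ⇒ new: quota_ok, device_trusted, admin_console, can_read, cond_3.
[2] (i) [can_read, can_delete, ip_allowlisted => can_publish]; (v) [admin_console, break_glass => role_editor]; (viii) [device_trusted, restricted_mode => mfa_enrolled]; (x) [quota_ok, member_of_group => elevated]. ⇒ new: can_publish, role_editor, mfa_enrolled, elevated.
[3] (iv) [can_publish, quota_ok, device_trusted => role_admin]. ⇒ new: role_admin.
[4] (ii) [role_admin, role_editor, export_allowed => can_write]. ⇒ new: can_write.
Closure: {admin_console, audit_required, break_glass, can_delete, can_invite, can_publish, can_read, can_write, cond_3, device_trusted, elevated, export_allowed, ip_allowlisted, member_of_group, mfa_enrolled, owner, quota_ok, restricted_mode, role_admin, role_editor, role_viewer, session_fresh, sso_linked, token_valid} — 24 facts.

24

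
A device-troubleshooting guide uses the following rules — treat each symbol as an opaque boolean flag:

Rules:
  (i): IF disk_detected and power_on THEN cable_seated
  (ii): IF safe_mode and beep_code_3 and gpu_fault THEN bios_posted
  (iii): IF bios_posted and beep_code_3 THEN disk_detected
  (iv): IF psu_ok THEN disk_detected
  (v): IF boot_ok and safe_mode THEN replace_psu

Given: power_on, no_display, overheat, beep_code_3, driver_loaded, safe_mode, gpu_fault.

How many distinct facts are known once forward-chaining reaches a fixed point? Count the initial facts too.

10

Round 1: (ii) [IF safe_mode and beep_code_3 and gpu_fault THEN bios_posted]. New: bios_posted.
Round 2: (iii) [IF bios_posted and beep_code_3 THEN disk_detected]. New: disk_detected.
Round 3: (i) [IF disk_detected and power_on THEN cable_seated]. New: cable_seated.
Closure: {beep_code_3, bios_posted, cable_seated, disk_detected, driver_loaded, gpu_fault, no_display, overheat, power_on, safe_mode} — 10 facts.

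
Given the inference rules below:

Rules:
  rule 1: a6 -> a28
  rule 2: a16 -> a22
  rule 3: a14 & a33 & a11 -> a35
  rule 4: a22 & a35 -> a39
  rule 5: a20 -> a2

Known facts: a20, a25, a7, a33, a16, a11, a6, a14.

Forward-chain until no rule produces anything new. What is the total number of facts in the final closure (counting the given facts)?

Round 1: rule 1 [a6 -> a28]; rule 2 [a16 -> a22]; rule 3 [a14 & a33 & a11 -> a35]; rule 5 [a20 -> a2]. Adds a28, a22, a35, a2.
Round 2: rule 4 [a22 & a35 -> a39]. Adds a39.
Closure: {a11, a14, a16, a2, a20, a22, a25, a28, a33, a35, a39, a6, a7} — 13 facts.

13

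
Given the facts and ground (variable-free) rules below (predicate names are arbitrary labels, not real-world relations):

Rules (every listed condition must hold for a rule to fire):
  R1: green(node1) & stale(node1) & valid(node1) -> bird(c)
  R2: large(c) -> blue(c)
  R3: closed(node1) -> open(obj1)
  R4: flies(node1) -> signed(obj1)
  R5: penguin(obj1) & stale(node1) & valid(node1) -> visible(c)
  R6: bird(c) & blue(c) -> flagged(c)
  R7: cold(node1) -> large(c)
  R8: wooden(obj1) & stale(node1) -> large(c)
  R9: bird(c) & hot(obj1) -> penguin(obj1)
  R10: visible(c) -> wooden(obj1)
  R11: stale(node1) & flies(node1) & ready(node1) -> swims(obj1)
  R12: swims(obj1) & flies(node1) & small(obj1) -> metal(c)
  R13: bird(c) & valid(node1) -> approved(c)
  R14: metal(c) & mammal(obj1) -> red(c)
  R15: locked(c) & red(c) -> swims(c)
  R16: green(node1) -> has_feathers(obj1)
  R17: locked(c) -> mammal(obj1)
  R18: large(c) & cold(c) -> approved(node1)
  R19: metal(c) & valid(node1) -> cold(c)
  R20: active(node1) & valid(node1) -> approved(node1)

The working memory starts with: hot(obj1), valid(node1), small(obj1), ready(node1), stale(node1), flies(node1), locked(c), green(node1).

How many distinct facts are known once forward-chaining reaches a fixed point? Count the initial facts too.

25

Round 1: R1 [green(node1) & stale(node1) & valid(node1) -> bird(c)]; R4 [flies(node1) -> signed(obj1)]; R11 [stale(node1) & flies(node1) & ready(node1) -> swims(obj1)]; R16 [green(node1) -> has_feathers(obj1)]; R17 [locked(c) -> mammal(obj1)]. New: bird(c), signed(obj1), swims(obj1), has_feathers(obj1), mammal(obj1).
Round 2: R9 [bird(c) & hot(obj1) -> penguin(obj1)]; R12 [swims(obj1) & flies(node1) & small(obj1) -> metal(c)]; R13 [bird(c) & valid(node1) -> approved(c)]. New: penguin(obj1), metal(c), approved(c).
Round 3: R5 [penguin(obj1) & stale(node1) & valid(node1) -> visible(c)]; R14 [metal(c) & mammal(obj1) -> red(c)]; R19 [metal(c) & valid(node1) -> cold(c)]. New: visible(c), red(c), cold(c).
Round 4: R10 [visible(c) -> wooden(obj1)]; R15 [locked(c) & red(c) -> swims(c)]. New: wooden(obj1), swims(c).
Round 5: R8 [wooden(obj1) & stale(node1) -> large(c)]. New: large(c).
Round 6: R2 [large(c) -> blue(c)]; R18 [large(c) & cold(c) -> approved(node1)]. New: blue(c), approved(node1).
Round 7: R6 [bird(c) & blue(c) -> flagged(c)]. New: flagged(c).
Closure: {approved(c), approved(node1), bird(c), blue(c), cold(c), flagged(c), flies(node1), green(node1), has_feathers(obj1), hot(obj1), large(c), locked(c), mammal(obj1), metal(c), penguin(obj1), ready(node1), red(c), signed(obj1), small(obj1), stale(node1), swims(c), swims(obj1), valid(node1), visible(c), wooden(obj1)} — 25 facts.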